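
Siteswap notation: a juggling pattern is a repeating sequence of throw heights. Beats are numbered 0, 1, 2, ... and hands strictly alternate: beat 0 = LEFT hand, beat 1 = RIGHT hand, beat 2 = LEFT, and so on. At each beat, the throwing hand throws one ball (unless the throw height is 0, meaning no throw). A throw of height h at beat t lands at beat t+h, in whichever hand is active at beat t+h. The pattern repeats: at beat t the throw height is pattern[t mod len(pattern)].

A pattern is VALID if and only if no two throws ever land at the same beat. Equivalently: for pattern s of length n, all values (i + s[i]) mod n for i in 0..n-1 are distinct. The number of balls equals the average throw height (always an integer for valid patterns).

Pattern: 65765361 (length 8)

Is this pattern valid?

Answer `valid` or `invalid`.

i=0: (i + s[i]) mod n = (0 + 6) mod 8 = 6
i=1: (i + s[i]) mod n = (1 + 5) mod 8 = 6
i=2: (i + s[i]) mod n = (2 + 7) mod 8 = 1
i=3: (i + s[i]) mod n = (3 + 6) mod 8 = 1
i=4: (i + s[i]) mod n = (4 + 5) mod 8 = 1
i=5: (i + s[i]) mod n = (5 + 3) mod 8 = 0
i=6: (i + s[i]) mod n = (6 + 6) mod 8 = 4
i=7: (i + s[i]) mod n = (7 + 1) mod 8 = 0
Residues: [6, 6, 1, 1, 1, 0, 4, 0], distinct: False

Answer: invalid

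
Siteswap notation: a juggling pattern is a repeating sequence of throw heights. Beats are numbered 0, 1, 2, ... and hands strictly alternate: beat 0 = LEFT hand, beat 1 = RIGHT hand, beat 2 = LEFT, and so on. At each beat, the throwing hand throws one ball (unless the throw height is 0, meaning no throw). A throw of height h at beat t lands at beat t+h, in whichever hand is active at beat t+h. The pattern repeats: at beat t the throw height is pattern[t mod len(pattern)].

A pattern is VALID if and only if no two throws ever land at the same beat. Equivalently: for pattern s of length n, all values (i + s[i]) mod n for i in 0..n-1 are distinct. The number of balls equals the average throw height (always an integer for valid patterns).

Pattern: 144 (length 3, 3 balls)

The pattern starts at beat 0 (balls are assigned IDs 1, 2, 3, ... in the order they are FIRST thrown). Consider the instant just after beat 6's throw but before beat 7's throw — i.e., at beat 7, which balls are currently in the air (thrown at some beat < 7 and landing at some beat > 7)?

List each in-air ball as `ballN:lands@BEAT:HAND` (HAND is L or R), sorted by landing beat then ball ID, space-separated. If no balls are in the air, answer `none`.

Beat 0 (L): throw ball1 h=1 -> lands@1:R; in-air after throw: [b1@1:R]
Beat 1 (R): throw ball1 h=4 -> lands@5:R; in-air after throw: [b1@5:R]
Beat 2 (L): throw ball2 h=4 -> lands@6:L; in-air after throw: [b1@5:R b2@6:L]
Beat 3 (R): throw ball3 h=1 -> lands@4:L; in-air after throw: [b3@4:L b1@5:R b2@6:L]
Beat 4 (L): throw ball3 h=4 -> lands@8:L; in-air after throw: [b1@5:R b2@6:L b3@8:L]
Beat 5 (R): throw ball1 h=4 -> lands@9:R; in-air after throw: [b2@6:L b3@8:L b1@9:R]
Beat 6 (L): throw ball2 h=1 -> lands@7:R; in-air after throw: [b2@7:R b3@8:L b1@9:R]
Beat 7 (R): throw ball2 h=4 -> lands@11:R; in-air after throw: [b3@8:L b1@9:R b2@11:R]

Answer: ball3:lands@8:L ball1:lands@9:R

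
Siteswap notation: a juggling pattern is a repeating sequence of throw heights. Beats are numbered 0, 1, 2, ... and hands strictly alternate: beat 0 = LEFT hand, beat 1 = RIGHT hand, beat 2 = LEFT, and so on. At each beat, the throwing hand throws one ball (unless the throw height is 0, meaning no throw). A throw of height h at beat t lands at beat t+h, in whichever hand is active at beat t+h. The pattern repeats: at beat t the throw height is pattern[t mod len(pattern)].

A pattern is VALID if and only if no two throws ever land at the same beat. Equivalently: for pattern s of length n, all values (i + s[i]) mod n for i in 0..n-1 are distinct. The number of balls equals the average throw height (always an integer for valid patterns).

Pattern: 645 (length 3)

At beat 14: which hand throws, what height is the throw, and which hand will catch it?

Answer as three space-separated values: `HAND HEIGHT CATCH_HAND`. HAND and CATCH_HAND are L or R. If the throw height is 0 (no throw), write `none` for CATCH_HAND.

Answer: L 5 R

Derivation:
Beat 14: 14 mod 2 = 0, so hand = L
Throw height = pattern[14 mod 3] = pattern[2] = 5
Lands at beat 14+5=19, 19 mod 2 = 1, so catch hand = R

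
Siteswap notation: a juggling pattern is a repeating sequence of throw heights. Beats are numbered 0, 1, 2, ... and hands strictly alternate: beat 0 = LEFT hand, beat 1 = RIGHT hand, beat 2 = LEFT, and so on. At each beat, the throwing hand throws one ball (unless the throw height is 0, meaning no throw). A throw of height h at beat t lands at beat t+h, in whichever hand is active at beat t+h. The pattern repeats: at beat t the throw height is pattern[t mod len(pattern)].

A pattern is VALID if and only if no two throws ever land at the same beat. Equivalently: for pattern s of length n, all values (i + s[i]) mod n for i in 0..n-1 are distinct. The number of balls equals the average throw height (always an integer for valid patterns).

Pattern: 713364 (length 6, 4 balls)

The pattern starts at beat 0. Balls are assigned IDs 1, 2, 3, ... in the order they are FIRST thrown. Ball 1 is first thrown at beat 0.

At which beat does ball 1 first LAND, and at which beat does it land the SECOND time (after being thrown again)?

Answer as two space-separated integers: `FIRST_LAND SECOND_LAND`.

Answer: 7 8

Derivation:
Beat 0 (L): throw ball1 h=7 -> lands@7:R; in-air after throw: [b1@7:R]
Beat 1 (R): throw ball2 h=1 -> lands@2:L; in-air after throw: [b2@2:L b1@7:R]
Beat 2 (L): throw ball2 h=3 -> lands@5:R; in-air after throw: [b2@5:R b1@7:R]
Beat 3 (R): throw ball3 h=3 -> lands@6:L; in-air after throw: [b2@5:R b3@6:L b1@7:R]
Beat 4 (L): throw ball4 h=6 -> lands@10:L; in-air after throw: [b2@5:R b3@6:L b1@7:R b4@10:L]
Beat 5 (R): throw ball2 h=4 -> lands@9:R; in-air after throw: [b3@6:L b1@7:R b2@9:R b4@10:L]
Beat 6 (L): throw ball3 h=7 -> lands@13:R; in-air after throw: [b1@7:R b2@9:R b4@10:L b3@13:R]
Beat 7 (R): throw ball1 h=1 -> lands@8:L; in-air after throw: [b1@8:L b2@9:R b4@10:L b3@13:R]
Beat 8 (L): throw ball1 h=3 -> lands@11:R; in-air after throw: [b2@9:R b4@10:L b1@11:R b3@13:R]
Ball 1: thrown@0 h=7 -> first land @7; rethrown@7 h=1 -> second land @8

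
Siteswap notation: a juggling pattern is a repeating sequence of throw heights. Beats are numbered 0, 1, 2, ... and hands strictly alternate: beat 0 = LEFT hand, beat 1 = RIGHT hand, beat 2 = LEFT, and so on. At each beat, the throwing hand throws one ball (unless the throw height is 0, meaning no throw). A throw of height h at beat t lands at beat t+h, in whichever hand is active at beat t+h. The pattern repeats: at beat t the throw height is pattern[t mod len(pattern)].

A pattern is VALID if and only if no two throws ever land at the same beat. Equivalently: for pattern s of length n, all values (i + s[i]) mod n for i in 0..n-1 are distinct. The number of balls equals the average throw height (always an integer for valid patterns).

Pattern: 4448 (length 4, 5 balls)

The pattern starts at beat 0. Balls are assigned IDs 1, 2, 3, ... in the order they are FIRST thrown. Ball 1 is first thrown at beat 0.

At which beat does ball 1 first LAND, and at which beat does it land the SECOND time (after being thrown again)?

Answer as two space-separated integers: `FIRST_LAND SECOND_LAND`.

Beat 0 (L): throw ball1 h=4 -> lands@4:L; in-air after throw: [b1@4:L]
Beat 1 (R): throw ball2 h=4 -> lands@5:R; in-air after throw: [b1@4:L b2@5:R]
Beat 2 (L): throw ball3 h=4 -> lands@6:L; in-air after throw: [b1@4:L b2@5:R b3@6:L]
Beat 3 (R): throw ball4 h=8 -> lands@11:R; in-air after throw: [b1@4:L b2@5:R b3@6:L b4@11:R]
Beat 4 (L): throw ball1 h=4 -> lands@8:L; in-air after throw: [b2@5:R b3@6:L b1@8:L b4@11:R]
Beat 5 (R): throw ball2 h=4 -> lands@9:R; in-air after throw: [b3@6:L b1@8:L b2@9:R b4@11:R]
Beat 6 (L): throw ball3 h=4 -> lands@10:L; in-air after throw: [b1@8:L b2@9:R b3@10:L b4@11:R]
Beat 7 (R): throw ball5 h=8 -> lands@15:R; in-air after throw: [b1@8:L b2@9:R b3@10:L b4@11:R b5@15:R]
Beat 8 (L): throw ball1 h=4 -> lands@12:L; in-air after throw: [b2@9:R b3@10:L b4@11:R b1@12:L b5@15:R]
Ball 1: thrown@0 h=4 -> first land @4; rethrown@4 h=4 -> second land @8

Answer: 4 8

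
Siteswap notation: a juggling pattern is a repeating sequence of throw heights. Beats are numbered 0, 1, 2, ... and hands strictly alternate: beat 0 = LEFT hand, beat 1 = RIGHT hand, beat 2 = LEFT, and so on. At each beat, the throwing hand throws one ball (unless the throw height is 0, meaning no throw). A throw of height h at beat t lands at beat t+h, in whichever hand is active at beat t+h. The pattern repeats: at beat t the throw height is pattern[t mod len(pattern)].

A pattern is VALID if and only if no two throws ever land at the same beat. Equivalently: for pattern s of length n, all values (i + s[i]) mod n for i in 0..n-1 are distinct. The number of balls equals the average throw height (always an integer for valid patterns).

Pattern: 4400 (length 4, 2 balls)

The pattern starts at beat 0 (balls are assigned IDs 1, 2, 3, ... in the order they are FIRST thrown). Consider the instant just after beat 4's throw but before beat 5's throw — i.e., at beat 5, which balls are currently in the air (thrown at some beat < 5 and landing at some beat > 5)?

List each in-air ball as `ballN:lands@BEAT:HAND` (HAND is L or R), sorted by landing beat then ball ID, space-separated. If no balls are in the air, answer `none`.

Answer: ball1:lands@8:L

Derivation:
Beat 0 (L): throw ball1 h=4 -> lands@4:L; in-air after throw: [b1@4:L]
Beat 1 (R): throw ball2 h=4 -> lands@5:R; in-air after throw: [b1@4:L b2@5:R]
Beat 4 (L): throw ball1 h=4 -> lands@8:L; in-air after throw: [b2@5:R b1@8:L]
Beat 5 (R): throw ball2 h=4 -> lands@9:R; in-air after throw: [b1@8:L b2@9:R]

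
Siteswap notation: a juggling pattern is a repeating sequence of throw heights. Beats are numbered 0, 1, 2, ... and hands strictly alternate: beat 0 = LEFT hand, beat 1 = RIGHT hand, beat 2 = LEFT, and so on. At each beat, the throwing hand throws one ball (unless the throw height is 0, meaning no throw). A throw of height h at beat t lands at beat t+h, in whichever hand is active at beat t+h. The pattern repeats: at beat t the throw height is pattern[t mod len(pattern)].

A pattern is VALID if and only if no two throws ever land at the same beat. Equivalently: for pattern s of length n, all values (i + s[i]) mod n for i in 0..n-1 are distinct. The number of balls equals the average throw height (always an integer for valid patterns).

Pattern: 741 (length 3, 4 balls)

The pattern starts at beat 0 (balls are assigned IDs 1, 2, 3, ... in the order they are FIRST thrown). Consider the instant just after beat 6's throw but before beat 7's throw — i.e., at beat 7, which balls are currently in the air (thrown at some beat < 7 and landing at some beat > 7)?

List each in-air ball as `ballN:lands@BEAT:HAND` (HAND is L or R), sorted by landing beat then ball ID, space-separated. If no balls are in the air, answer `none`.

Beat 0 (L): throw ball1 h=7 -> lands@7:R; in-air after throw: [b1@7:R]
Beat 1 (R): throw ball2 h=4 -> lands@5:R; in-air after throw: [b2@5:R b1@7:R]
Beat 2 (L): throw ball3 h=1 -> lands@3:R; in-air after throw: [b3@3:R b2@5:R b1@7:R]
Beat 3 (R): throw ball3 h=7 -> lands@10:L; in-air after throw: [b2@5:R b1@7:R b3@10:L]
Beat 4 (L): throw ball4 h=4 -> lands@8:L; in-air after throw: [b2@5:R b1@7:R b4@8:L b3@10:L]
Beat 5 (R): throw ball2 h=1 -> lands@6:L; in-air after throw: [b2@6:L b1@7:R b4@8:L b3@10:L]
Beat 6 (L): throw ball2 h=7 -> lands@13:R; in-air after throw: [b1@7:R b4@8:L b3@10:L b2@13:R]
Beat 7 (R): throw ball1 h=4 -> lands@11:R; in-air after throw: [b4@8:L b3@10:L b1@11:R b2@13:R]

Answer: ball4:lands@8:L ball3:lands@10:L ball2:lands@13:R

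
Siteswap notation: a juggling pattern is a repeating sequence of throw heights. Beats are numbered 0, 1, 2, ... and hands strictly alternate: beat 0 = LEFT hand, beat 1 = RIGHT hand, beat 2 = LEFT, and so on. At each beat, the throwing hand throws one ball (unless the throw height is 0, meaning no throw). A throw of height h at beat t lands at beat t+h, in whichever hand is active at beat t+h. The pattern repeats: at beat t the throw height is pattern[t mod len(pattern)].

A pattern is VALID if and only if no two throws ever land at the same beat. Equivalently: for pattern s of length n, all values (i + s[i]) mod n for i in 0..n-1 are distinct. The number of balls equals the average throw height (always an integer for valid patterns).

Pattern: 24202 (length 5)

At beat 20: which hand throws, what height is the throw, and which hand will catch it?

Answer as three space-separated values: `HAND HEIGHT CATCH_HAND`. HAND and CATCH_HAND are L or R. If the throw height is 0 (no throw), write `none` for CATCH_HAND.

Beat 20: 20 mod 2 = 0, so hand = L
Throw height = pattern[20 mod 5] = pattern[0] = 2
Lands at beat 20+2=22, 22 mod 2 = 0, so catch hand = L

Answer: L 2 L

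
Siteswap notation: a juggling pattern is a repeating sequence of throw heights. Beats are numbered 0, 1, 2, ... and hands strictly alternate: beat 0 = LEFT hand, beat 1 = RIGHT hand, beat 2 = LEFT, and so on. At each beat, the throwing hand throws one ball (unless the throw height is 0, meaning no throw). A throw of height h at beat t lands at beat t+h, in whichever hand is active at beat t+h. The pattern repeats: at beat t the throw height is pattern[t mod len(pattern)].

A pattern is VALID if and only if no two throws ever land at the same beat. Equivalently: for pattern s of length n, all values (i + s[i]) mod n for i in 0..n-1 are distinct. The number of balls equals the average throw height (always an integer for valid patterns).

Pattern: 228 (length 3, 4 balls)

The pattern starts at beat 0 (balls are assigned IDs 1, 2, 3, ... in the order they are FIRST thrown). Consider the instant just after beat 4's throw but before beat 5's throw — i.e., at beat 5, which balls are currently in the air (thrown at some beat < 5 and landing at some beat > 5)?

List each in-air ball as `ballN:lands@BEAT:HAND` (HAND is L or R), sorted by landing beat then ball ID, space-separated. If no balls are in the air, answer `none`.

Beat 0 (L): throw ball1 h=2 -> lands@2:L; in-air after throw: [b1@2:L]
Beat 1 (R): throw ball2 h=2 -> lands@3:R; in-air after throw: [b1@2:L b2@3:R]
Beat 2 (L): throw ball1 h=8 -> lands@10:L; in-air after throw: [b2@3:R b1@10:L]
Beat 3 (R): throw ball2 h=2 -> lands@5:R; in-air after throw: [b2@5:R b1@10:L]
Beat 4 (L): throw ball3 h=2 -> lands@6:L; in-air after throw: [b2@5:R b3@6:L b1@10:L]
Beat 5 (R): throw ball2 h=8 -> lands@13:R; in-air after throw: [b3@6:L b1@10:L b2@13:R]

Answer: ball3:lands@6:L ball1:lands@10:L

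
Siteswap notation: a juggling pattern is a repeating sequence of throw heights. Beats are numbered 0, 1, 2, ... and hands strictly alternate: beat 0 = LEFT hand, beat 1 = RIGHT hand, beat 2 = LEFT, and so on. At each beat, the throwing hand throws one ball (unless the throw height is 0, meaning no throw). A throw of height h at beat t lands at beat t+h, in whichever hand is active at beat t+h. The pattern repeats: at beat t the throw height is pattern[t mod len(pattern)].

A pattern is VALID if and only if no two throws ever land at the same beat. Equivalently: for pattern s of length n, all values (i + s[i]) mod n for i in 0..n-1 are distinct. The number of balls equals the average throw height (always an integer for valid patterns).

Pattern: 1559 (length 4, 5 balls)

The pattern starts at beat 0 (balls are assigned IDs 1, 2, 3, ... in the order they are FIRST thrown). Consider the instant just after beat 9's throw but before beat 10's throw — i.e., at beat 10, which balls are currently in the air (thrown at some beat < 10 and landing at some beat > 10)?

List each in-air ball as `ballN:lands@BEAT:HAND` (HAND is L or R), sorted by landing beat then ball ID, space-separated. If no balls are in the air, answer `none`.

Answer: ball1:lands@11:R ball3:lands@12:L ball5:lands@14:L ball2:lands@16:L

Derivation:
Beat 0 (L): throw ball1 h=1 -> lands@1:R; in-air after throw: [b1@1:R]
Beat 1 (R): throw ball1 h=5 -> lands@6:L; in-air after throw: [b1@6:L]
Beat 2 (L): throw ball2 h=5 -> lands@7:R; in-air after throw: [b1@6:L b2@7:R]
Beat 3 (R): throw ball3 h=9 -> lands@12:L; in-air after throw: [b1@6:L b2@7:R b3@12:L]
Beat 4 (L): throw ball4 h=1 -> lands@5:R; in-air after throw: [b4@5:R b1@6:L b2@7:R b3@12:L]
Beat 5 (R): throw ball4 h=5 -> lands@10:L; in-air after throw: [b1@6:L b2@7:R b4@10:L b3@12:L]
Beat 6 (L): throw ball1 h=5 -> lands@11:R; in-air after throw: [b2@7:R b4@10:L b1@11:R b3@12:L]
Beat 7 (R): throw ball2 h=9 -> lands@16:L; in-air after throw: [b4@10:L b1@11:R b3@12:L b2@16:L]
Beat 8 (L): throw ball5 h=1 -> lands@9:R; in-air after throw: [b5@9:R b4@10:L b1@11:R b3@12:L b2@16:L]
Beat 9 (R): throw ball5 h=5 -> lands@14:L; in-air after throw: [b4@10:L b1@11:R b3@12:L b5@14:L b2@16:L]
Beat 10 (L): throw ball4 h=5 -> lands@15:R; in-air after throw: [b1@11:R b3@12:L b5@14:L b4@15:R b2@16:L]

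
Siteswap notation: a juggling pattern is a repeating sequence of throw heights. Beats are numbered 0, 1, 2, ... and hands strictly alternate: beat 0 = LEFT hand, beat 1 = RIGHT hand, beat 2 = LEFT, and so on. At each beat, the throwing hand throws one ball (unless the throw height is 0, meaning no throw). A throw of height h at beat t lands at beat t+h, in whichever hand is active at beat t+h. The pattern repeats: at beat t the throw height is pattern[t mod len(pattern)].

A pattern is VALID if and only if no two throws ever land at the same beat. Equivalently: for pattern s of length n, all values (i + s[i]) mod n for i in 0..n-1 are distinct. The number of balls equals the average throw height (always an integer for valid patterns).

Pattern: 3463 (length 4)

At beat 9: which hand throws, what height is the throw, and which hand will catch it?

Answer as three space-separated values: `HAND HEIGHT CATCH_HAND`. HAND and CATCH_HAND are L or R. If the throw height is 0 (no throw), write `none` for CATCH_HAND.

Answer: R 4 R

Derivation:
Beat 9: 9 mod 2 = 1, so hand = R
Throw height = pattern[9 mod 4] = pattern[1] = 4
Lands at beat 9+4=13, 13 mod 2 = 1, so catch hand = R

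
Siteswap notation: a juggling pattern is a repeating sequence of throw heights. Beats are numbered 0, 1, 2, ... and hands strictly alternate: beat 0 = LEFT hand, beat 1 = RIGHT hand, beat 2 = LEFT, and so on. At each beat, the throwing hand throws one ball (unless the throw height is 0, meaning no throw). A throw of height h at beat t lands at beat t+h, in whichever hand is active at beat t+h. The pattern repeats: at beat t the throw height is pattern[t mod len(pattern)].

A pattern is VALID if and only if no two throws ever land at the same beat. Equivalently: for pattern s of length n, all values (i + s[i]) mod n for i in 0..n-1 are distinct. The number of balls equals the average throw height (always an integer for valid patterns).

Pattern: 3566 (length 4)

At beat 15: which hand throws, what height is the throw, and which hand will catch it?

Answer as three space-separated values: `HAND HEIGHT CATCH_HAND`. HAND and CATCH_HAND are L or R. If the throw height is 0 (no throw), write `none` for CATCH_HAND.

Beat 15: 15 mod 2 = 1, so hand = R
Throw height = pattern[15 mod 4] = pattern[3] = 6
Lands at beat 15+6=21, 21 mod 2 = 1, so catch hand = R

Answer: R 6 R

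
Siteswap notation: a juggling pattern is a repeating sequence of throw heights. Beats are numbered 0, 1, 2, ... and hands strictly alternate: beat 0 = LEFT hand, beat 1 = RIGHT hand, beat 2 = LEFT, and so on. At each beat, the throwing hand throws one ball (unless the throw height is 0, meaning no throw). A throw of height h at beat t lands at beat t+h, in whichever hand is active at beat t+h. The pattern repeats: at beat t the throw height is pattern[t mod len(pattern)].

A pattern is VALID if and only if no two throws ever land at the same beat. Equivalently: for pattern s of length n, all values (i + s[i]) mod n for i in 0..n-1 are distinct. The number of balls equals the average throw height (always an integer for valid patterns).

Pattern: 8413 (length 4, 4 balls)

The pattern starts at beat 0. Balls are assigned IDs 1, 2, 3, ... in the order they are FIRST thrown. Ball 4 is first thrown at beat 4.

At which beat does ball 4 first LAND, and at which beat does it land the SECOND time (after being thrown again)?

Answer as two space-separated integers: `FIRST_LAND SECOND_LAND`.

Beat 0 (L): throw ball1 h=8 -> lands@8:L; in-air after throw: [b1@8:L]
Beat 1 (R): throw ball2 h=4 -> lands@5:R; in-air after throw: [b2@5:R b1@8:L]
Beat 2 (L): throw ball3 h=1 -> lands@3:R; in-air after throw: [b3@3:R b2@5:R b1@8:L]
Beat 3 (R): throw ball3 h=3 -> lands@6:L; in-air after throw: [b2@5:R b3@6:L b1@8:L]
Beat 4 (L): throw ball4 h=8 -> lands@12:L; in-air after throw: [b2@5:R b3@6:L b1@8:L b4@12:L]
Beat 5 (R): throw ball2 h=4 -> lands@9:R; in-air after throw: [b3@6:L b1@8:L b2@9:R b4@12:L]
Beat 6 (L): throw ball3 h=1 -> lands@7:R; in-air after throw: [b3@7:R b1@8:L b2@9:R b4@12:L]
Beat 7 (R): throw ball3 h=3 -> lands@10:L; in-air after throw: [b1@8:L b2@9:R b3@10:L b4@12:L]
Beat 8 (L): throw ball1 h=8 -> lands@16:L; in-air after throw: [b2@9:R b3@10:L b4@12:L b1@16:L]
Beat 9 (R): throw ball2 h=4 -> lands@13:R; in-air after throw: [b3@10:L b4@12:L b2@13:R b1@16:L]
Beat 10 (L): throw ball3 h=1 -> lands@11:R; in-air after throw: [b3@11:R b4@12:L b2@13:R b1@16:L]
Beat 11 (R): throw ball3 h=3 -> lands@14:L; in-air after throw: [b4@12:L b2@13:R b3@14:L b1@16:L]
Beat 12 (L): throw ball4 h=8 -> lands@20:L; in-air after throw: [b2@13:R b3@14:L b1@16:L b4@20:L]
Beat 13 (R): throw ball2 h=4 -> lands@17:R; in-air after throw: [b3@14:L b1@16:L b2@17:R b4@20:L]
Beat 14 (L): throw ball3 h=1 -> lands@15:R; in-air after throw: [b3@15:R b1@16:L b2@17:R b4@20:L]
Beat 15 (R): throw ball3 h=3 -> lands@18:L; in-air after throw: [b1@16:L b2@17:R b3@18:L b4@20:L]
Beat 16 (L): throw ball1 h=8 -> lands@24:L; in-air after throw: [b2@17:R b3@18:L b4@20:L b1@24:L]
Beat 17 (R): throw ball2 h=4 -> lands@21:R; in-air after throw: [b3@18:L b4@20:L b2@21:R b1@24:L]
Beat 18 (L): throw ball3 h=1 -> lands@19:R; in-air after throw: [b3@19:R b4@20:L b2@21:R b1@24:L]
Beat 19 (R): throw ball3 h=3 -> lands@22:L; in-air after throw: [b4@20:L b2@21:R b3@22:L b1@24:L]
Beat 20 (L): throw ball4 h=8 -> lands@28:L; in-air after throw: [b2@21:R b3@22:L b1@24:L b4@28:L]
Ball 4: thrown@4 h=8 -> first land @12; rethrown@12 h=8 -> second land @20

Answer: 12 20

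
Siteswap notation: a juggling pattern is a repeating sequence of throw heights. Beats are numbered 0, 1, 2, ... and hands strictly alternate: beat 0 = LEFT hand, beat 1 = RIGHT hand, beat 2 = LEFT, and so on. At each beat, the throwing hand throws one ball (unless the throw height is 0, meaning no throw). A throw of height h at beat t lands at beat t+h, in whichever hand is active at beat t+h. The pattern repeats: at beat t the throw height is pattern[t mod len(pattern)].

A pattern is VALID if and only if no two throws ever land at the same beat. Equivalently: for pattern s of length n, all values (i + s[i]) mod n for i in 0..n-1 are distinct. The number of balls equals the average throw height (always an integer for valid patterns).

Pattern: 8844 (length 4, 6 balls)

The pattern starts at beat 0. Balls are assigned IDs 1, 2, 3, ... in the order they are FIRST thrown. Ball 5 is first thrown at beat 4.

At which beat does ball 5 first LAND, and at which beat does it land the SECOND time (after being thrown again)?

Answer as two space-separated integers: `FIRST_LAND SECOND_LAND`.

Answer: 12 20

Derivation:
Beat 0 (L): throw ball1 h=8 -> lands@8:L; in-air after throw: [b1@8:L]
Beat 1 (R): throw ball2 h=8 -> lands@9:R; in-air after throw: [b1@8:L b2@9:R]
Beat 2 (L): throw ball3 h=4 -> lands@6:L; in-air after throw: [b3@6:L b1@8:L b2@9:R]
Beat 3 (R): throw ball4 h=4 -> lands@7:R; in-air after throw: [b3@6:L b4@7:R b1@8:L b2@9:R]
Beat 4 (L): throw ball5 h=8 -> lands@12:L; in-air after throw: [b3@6:L b4@7:R b1@8:L b2@9:R b5@12:L]
Beat 5 (R): throw ball6 h=8 -> lands@13:R; in-air after throw: [b3@6:L b4@7:R b1@8:L b2@9:R b5@12:L b6@13:R]
Beat 6 (L): throw ball3 h=4 -> lands@10:L; in-air after throw: [b4@7:R b1@8:L b2@9:R b3@10:L b5@12:L b6@13:R]
Beat 7 (R): throw ball4 h=4 -> lands@11:R; in-air after throw: [b1@8:L b2@9:R b3@10:L b4@11:R b5@12:L b6@13:R]
Beat 8 (L): throw ball1 h=8 -> lands@16:L; in-air after throw: [b2@9:R b3@10:L b4@11:R b5@12:L b6@13:R b1@16:L]
Beat 9 (R): throw ball2 h=8 -> lands@17:R; in-air after throw: [b3@10:L b4@11:R b5@12:L b6@13:R b1@16:L b2@17:R]
Beat 10 (L): throw ball3 h=4 -> lands@14:L; in-air after throw: [b4@11:R b5@12:L b6@13:R b3@14:L b1@16:L b2@17:R]
Beat 11 (R): throw ball4 h=4 -> lands@15:R; in-air after throw: [b5@12:L b6@13:R b3@14:L b4@15:R b1@16:L b2@17:R]
Beat 12 (L): throw ball5 h=8 -> lands@20:L; in-air after throw: [b6@13:R b3@14:L b4@15:R b1@16:L b2@17:R b5@20:L]
Beat 13 (R): throw ball6 h=8 -> lands@21:R; in-air after throw: [b3@14:L b4@15:R b1@16:L b2@17:R b5@20:L b6@21:R]
Beat 14 (L): throw ball3 h=4 -> lands@18:L; in-air after throw: [b4@15:R b1@16:L b2@17:R b3@18:L b5@20:L b6@21:R]
Beat 15 (R): throw ball4 h=4 -> lands@19:R; in-air after throw: [b1@16:L b2@17:R b3@18:L b4@19:R b5@20:L b6@21:R]
Beat 16 (L): throw ball1 h=8 -> lands@24:L; in-air after throw: [b2@17:R b3@18:L b4@19:R b5@20:L b6@21:R b1@24:L]
Beat 17 (R): throw ball2 h=8 -> lands@25:R; in-air after throw: [b3@18:L b4@19:R b5@20:L b6@21:R b1@24:L b2@25:R]
Beat 18 (L): throw ball3 h=4 -> lands@22:L; in-air after throw: [b4@19:R b5@20:L b6@21:R b3@22:L b1@24:L b2@25:R]
Beat 19 (R): throw ball4 h=4 -> lands@23:R; in-air after throw: [b5@20:L b6@21:R b3@22:L b4@23:R b1@24:L b2@25:R]
Beat 20 (L): throw ball5 h=8 -> lands@28:L; in-air after throw: [b6@21:R b3@22:L b4@23:R b1@24:L b2@25:R b5@28:L]
Ball 5: thrown@4 h=8 -> first land @12; rethrown@12 h=8 -> second land @20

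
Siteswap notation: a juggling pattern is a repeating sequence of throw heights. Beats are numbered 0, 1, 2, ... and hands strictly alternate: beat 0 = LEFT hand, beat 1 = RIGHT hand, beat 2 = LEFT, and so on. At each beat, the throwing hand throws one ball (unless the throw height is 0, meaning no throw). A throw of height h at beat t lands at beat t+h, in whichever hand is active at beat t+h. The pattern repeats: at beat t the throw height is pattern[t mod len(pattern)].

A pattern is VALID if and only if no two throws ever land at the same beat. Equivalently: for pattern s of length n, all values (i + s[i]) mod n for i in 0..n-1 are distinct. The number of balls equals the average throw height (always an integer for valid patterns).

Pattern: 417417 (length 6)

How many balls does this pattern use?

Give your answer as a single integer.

Pattern = [4, 1, 7, 4, 1, 7], length n = 6
  position 0: throw height = 4, running sum = 4
  position 1: throw height = 1, running sum = 5
  position 2: throw height = 7, running sum = 12
  position 3: throw height = 4, running sum = 16
  position 4: throw height = 1, running sum = 17
  position 5: throw height = 7, running sum = 24
Total sum = 24; balls = sum / n = 24 / 6 = 4

Answer: 4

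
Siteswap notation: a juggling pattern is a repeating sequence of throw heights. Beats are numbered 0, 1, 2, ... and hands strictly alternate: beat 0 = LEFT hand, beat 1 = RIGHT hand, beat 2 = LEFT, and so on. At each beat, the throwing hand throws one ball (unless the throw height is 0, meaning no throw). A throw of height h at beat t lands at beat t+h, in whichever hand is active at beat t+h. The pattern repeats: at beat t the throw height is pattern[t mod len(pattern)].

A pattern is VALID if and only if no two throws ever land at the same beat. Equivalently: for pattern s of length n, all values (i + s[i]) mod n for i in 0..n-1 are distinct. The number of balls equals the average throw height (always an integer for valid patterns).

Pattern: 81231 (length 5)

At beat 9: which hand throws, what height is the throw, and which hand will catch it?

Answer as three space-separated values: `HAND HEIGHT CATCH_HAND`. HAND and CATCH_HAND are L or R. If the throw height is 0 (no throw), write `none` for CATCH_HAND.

Answer: R 1 L

Derivation:
Beat 9: 9 mod 2 = 1, so hand = R
Throw height = pattern[9 mod 5] = pattern[4] = 1
Lands at beat 9+1=10, 10 mod 2 = 0, so catch hand = L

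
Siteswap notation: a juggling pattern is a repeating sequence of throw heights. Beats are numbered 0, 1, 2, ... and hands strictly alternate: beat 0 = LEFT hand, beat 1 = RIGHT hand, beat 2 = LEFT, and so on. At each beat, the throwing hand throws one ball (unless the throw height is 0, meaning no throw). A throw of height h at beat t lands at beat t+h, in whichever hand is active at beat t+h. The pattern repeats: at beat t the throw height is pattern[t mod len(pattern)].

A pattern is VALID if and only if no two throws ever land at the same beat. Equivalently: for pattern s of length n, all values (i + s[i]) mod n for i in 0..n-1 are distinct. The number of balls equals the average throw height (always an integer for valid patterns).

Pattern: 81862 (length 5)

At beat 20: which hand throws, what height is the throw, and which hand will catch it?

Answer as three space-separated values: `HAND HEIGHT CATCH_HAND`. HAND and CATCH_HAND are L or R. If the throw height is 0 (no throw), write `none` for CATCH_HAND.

Answer: L 8 L

Derivation:
Beat 20: 20 mod 2 = 0, so hand = L
Throw height = pattern[20 mod 5] = pattern[0] = 8
Lands at beat 20+8=28, 28 mod 2 = 0, so catch hand = L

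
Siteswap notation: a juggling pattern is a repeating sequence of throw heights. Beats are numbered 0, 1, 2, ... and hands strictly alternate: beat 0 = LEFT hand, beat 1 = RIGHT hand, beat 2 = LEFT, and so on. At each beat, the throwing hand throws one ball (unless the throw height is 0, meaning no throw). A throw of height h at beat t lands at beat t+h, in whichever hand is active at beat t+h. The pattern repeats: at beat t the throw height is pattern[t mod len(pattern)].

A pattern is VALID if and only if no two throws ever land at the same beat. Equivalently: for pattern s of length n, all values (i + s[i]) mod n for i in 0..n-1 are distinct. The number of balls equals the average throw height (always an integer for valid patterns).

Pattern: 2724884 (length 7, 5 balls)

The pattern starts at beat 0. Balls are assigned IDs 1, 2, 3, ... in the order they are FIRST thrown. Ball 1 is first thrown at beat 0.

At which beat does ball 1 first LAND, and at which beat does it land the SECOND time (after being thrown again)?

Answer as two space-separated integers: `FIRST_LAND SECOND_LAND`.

Beat 0 (L): throw ball1 h=2 -> lands@2:L; in-air after throw: [b1@2:L]
Beat 1 (R): throw ball2 h=7 -> lands@8:L; in-air after throw: [b1@2:L b2@8:L]
Beat 2 (L): throw ball1 h=2 -> lands@4:L; in-air after throw: [b1@4:L b2@8:L]
Beat 3 (R): throw ball3 h=4 -> lands@7:R; in-air after throw: [b1@4:L b3@7:R b2@8:L]
Beat 4 (L): throw ball1 h=8 -> lands@12:L; in-air after throw: [b3@7:R b2@8:L b1@12:L]
Ball 1: thrown@0 h=2 -> first land @2; rethrown@2 h=2 -> second land @4

Answer: 2 4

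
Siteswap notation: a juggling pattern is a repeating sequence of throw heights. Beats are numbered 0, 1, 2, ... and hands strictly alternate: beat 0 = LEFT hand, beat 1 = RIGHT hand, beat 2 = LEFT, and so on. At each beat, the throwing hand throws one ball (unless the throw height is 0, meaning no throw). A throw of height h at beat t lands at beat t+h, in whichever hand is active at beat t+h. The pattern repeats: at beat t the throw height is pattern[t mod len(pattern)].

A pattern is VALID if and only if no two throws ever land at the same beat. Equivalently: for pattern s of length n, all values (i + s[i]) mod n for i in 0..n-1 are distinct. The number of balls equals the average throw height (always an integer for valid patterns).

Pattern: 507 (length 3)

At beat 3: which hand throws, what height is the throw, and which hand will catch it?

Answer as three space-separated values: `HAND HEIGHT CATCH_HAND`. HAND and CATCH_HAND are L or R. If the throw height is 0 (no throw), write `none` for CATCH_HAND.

Beat 3: 3 mod 2 = 1, so hand = R
Throw height = pattern[3 mod 3] = pattern[0] = 5
Lands at beat 3+5=8, 8 mod 2 = 0, so catch hand = L

Answer: R 5 L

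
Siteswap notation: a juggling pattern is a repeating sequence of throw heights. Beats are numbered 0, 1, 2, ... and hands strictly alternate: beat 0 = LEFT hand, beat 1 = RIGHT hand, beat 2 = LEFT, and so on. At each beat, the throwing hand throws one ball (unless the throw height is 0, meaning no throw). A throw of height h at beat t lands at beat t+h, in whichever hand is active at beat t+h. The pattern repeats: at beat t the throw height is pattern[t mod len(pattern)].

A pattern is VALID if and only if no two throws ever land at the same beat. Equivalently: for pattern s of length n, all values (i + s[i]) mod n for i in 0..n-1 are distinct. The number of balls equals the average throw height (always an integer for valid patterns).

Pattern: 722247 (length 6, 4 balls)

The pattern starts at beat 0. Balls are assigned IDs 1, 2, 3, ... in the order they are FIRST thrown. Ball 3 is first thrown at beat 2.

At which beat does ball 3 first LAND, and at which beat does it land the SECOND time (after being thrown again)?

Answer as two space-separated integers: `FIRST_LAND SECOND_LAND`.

Beat 0 (L): throw ball1 h=7 -> lands@7:R; in-air after throw: [b1@7:R]
Beat 1 (R): throw ball2 h=2 -> lands@3:R; in-air after throw: [b2@3:R b1@7:R]
Beat 2 (L): throw ball3 h=2 -> lands@4:L; in-air after throw: [b2@3:R b3@4:L b1@7:R]
Beat 3 (R): throw ball2 h=2 -> lands@5:R; in-air after throw: [b3@4:L b2@5:R b1@7:R]
Beat 4 (L): throw ball3 h=4 -> lands@8:L; in-air after throw: [b2@5:R b1@7:R b3@8:L]
Beat 5 (R): throw ball2 h=7 -> lands@12:L; in-air after throw: [b1@7:R b3@8:L b2@12:L]
Beat 6 (L): throw ball4 h=7 -> lands@13:R; in-air after throw: [b1@7:R b3@8:L b2@12:L b4@13:R]
Beat 7 (R): throw ball1 h=2 -> lands@9:R; in-air after throw: [b3@8:L b1@9:R b2@12:L b4@13:R]
Beat 8 (L): throw ball3 h=2 -> lands@10:L; in-air after throw: [b1@9:R b3@10:L b2@12:L b4@13:R]
Ball 3: thrown@2 h=2 -> first land @4; rethrown@4 h=4 -> second land @8

Answer: 4 8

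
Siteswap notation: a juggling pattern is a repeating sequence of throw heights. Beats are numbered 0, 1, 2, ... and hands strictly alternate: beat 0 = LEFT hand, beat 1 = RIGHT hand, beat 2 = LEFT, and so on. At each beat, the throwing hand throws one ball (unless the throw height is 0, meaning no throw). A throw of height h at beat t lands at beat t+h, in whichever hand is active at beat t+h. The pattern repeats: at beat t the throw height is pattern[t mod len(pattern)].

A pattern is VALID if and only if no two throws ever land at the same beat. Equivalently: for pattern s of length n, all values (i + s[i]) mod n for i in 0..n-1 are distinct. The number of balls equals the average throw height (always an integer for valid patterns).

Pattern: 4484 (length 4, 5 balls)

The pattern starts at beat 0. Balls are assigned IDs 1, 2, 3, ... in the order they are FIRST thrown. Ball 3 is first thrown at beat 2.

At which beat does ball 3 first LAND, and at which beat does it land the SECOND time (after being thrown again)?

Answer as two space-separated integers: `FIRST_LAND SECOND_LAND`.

Beat 0 (L): throw ball1 h=4 -> lands@4:L; in-air after throw: [b1@4:L]
Beat 1 (R): throw ball2 h=4 -> lands@5:R; in-air after throw: [b1@4:L b2@5:R]
Beat 2 (L): throw ball3 h=8 -> lands@10:L; in-air after throw: [b1@4:L b2@5:R b3@10:L]
Beat 3 (R): throw ball4 h=4 -> lands@7:R; in-air after throw: [b1@4:L b2@5:R b4@7:R b3@10:L]
Beat 4 (L): throw ball1 h=4 -> lands@8:L; in-air after throw: [b2@5:R b4@7:R b1@8:L b3@10:L]
Beat 5 (R): throw ball2 h=4 -> lands@9:R; in-air after throw: [b4@7:R b1@8:L b2@9:R b3@10:L]
Beat 6 (L): throw ball5 h=8 -> lands@14:L; in-air after throw: [b4@7:R b1@8:L b2@9:R b3@10:L b5@14:L]
Beat 7 (R): throw ball4 h=4 -> lands@11:R; in-air after throw: [b1@8:L b2@9:R b3@10:L b4@11:R b5@14:L]
Beat 8 (L): throw ball1 h=4 -> lands@12:L; in-air after throw: [b2@9:R b3@10:L b4@11:R b1@12:L b5@14:L]
Beat 9 (R): throw ball2 h=4 -> lands@13:R; in-air after throw: [b3@10:L b4@11:R b1@12:L b2@13:R b5@14:L]
Beat 10 (L): throw ball3 h=8 -> lands@18:L; in-air after throw: [b4@11:R b1@12:L b2@13:R b5@14:L b3@18:L]
Beat 11 (R): throw ball4 h=4 -> lands@15:R; in-air after throw: [b1@12:L b2@13:R b5@14:L b4@15:R b3@18:L]
Beat 12 (L): throw ball1 h=4 -> lands@16:L; in-air after throw: [b2@13:R b5@14:L b4@15:R b1@16:L b3@18:L]
Beat 13 (R): throw ball2 h=4 -> lands@17:R; in-air after throw: [b5@14:L b4@15:R b1@16:L b2@17:R b3@18:L]
Beat 14 (L): throw ball5 h=8 -> lands@22:L; in-air after throw: [b4@15:R b1@16:L b2@17:R b3@18:L b5@22:L]
Beat 15 (R): throw ball4 h=4 -> lands@19:R; in-air after throw: [b1@16:L b2@17:R b3@18:L b4@19:R b5@22:L]
Beat 16 (L): throw ball1 h=4 -> lands@20:L; in-air after throw: [b2@17:R b3@18:L b4@19:R b1@20:L b5@22:L]
Ball 3: thrown@2 h=8 -> first land @10; rethrown@10 h=8 -> second land @18

Answer: 10 18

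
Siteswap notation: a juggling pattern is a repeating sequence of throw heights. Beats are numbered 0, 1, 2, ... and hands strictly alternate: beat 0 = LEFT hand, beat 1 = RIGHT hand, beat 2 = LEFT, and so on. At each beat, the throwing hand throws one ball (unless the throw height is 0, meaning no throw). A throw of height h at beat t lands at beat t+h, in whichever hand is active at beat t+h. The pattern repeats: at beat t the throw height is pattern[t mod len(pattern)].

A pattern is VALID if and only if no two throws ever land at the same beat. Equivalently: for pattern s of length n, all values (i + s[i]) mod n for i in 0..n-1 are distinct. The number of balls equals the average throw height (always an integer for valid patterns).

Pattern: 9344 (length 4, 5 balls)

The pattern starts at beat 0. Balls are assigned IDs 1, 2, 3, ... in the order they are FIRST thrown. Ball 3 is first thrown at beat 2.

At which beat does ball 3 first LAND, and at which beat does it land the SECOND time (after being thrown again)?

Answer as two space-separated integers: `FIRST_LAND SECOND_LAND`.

Beat 0 (L): throw ball1 h=9 -> lands@9:R; in-air after throw: [b1@9:R]
Beat 1 (R): throw ball2 h=3 -> lands@4:L; in-air after throw: [b2@4:L b1@9:R]
Beat 2 (L): throw ball3 h=4 -> lands@6:L; in-air after throw: [b2@4:L b3@6:L b1@9:R]
Beat 3 (R): throw ball4 h=4 -> lands@7:R; in-air after throw: [b2@4:L b3@6:L b4@7:R b1@9:R]
Beat 4 (L): throw ball2 h=9 -> lands@13:R; in-air after throw: [b3@6:L b4@7:R b1@9:R b2@13:R]
Beat 5 (R): throw ball5 h=3 -> lands@8:L; in-air after throw: [b3@6:L b4@7:R b5@8:L b1@9:R b2@13:R]
Beat 6 (L): throw ball3 h=4 -> lands@10:L; in-air after throw: [b4@7:R b5@8:L b1@9:R b3@10:L b2@13:R]
Beat 7 (R): throw ball4 h=4 -> lands@11:R; in-air after throw: [b5@8:L b1@9:R b3@10:L b4@11:R b2@13:R]
Beat 8 (L): throw ball5 h=9 -> lands@17:R; in-air after throw: [b1@9:R b3@10:L b4@11:R b2@13:R b5@17:R]
Beat 9 (R): throw ball1 h=3 -> lands@12:L; in-air after throw: [b3@10:L b4@11:R b1@12:L b2@13:R b5@17:R]
Beat 10 (L): throw ball3 h=4 -> lands@14:L; in-air after throw: [b4@11:R b1@12:L b2@13:R b3@14:L b5@17:R]
Ball 3: thrown@2 h=4 -> first land @6; rethrown@6 h=4 -> second land @10

Answer: 6 10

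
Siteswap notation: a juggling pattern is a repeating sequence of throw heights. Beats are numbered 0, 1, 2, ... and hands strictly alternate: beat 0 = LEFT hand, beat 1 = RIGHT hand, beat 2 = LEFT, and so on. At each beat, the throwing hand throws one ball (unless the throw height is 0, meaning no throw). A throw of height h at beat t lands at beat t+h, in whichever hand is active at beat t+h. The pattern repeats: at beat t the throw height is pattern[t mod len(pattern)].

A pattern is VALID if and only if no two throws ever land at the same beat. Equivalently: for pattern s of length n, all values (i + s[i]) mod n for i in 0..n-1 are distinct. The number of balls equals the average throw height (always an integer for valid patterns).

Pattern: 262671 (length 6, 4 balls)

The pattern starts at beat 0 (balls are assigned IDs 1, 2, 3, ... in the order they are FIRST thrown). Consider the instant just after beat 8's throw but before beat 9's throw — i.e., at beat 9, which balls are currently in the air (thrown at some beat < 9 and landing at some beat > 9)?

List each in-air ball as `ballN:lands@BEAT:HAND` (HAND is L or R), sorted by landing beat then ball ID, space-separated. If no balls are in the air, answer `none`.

Beat 0 (L): throw ball1 h=2 -> lands@2:L; in-air after throw: [b1@2:L]
Beat 1 (R): throw ball2 h=6 -> lands@7:R; in-air after throw: [b1@2:L b2@7:R]
Beat 2 (L): throw ball1 h=2 -> lands@4:L; in-air after throw: [b1@4:L b2@7:R]
Beat 3 (R): throw ball3 h=6 -> lands@9:R; in-air after throw: [b1@4:L b2@7:R b3@9:R]
Beat 4 (L): throw ball1 h=7 -> lands@11:R; in-air after throw: [b2@7:R b3@9:R b1@11:R]
Beat 5 (R): throw ball4 h=1 -> lands@6:L; in-air after throw: [b4@6:L b2@7:R b3@9:R b1@11:R]
Beat 6 (L): throw ball4 h=2 -> lands@8:L; in-air after throw: [b2@7:R b4@8:L b3@9:R b1@11:R]
Beat 7 (R): throw ball2 h=6 -> lands@13:R; in-air after throw: [b4@8:L b3@9:R b1@11:R b2@13:R]
Beat 8 (L): throw ball4 h=2 -> lands@10:L; in-air after throw: [b3@9:R b4@10:L b1@11:R b2@13:R]
Beat 9 (R): throw ball3 h=6 -> lands@15:R; in-air after throw: [b4@10:L b1@11:R b2@13:R b3@15:R]

Answer: ball4:lands@10:L ball1:lands@11:R ball2:lands@13:R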